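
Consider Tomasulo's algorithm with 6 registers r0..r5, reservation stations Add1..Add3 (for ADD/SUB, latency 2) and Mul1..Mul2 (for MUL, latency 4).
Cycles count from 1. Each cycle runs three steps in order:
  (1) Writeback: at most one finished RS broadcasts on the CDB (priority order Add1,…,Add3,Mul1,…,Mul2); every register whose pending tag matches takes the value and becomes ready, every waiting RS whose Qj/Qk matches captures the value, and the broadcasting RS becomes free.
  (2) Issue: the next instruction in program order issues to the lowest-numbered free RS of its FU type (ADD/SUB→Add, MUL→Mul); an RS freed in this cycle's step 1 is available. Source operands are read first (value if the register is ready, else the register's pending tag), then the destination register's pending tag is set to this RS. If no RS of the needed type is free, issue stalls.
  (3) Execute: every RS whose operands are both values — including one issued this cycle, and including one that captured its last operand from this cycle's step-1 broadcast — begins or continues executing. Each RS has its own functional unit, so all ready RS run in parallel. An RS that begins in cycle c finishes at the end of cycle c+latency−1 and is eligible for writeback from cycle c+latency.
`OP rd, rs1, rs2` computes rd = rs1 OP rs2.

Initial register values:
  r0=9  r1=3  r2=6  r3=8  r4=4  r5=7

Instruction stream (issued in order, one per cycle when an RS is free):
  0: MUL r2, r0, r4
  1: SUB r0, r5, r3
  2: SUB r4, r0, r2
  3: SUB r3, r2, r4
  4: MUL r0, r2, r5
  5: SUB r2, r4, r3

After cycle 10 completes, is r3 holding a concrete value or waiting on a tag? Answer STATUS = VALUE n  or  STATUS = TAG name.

STATUS = VALUE 73

cycle 1: issue MUL r2<-Mul1 // r0:9,r1:3,r2:Mul1,r3:8,r4:4,r5:7
cycle 2: issue SUB r0<-Add1 // r0:Add1,r1:3,r2:Mul1,r3:8,r4:4,r5:7
cycle 3: issue SUB r4<-Add2 // r0:Add1,r1:3,r2:Mul1,r3:8,r4:Add2,r5:7
cycle 4: CDB Add1=-1; issue SUB r3<-Add1 // r0:-1,r1:3,r2:Mul1,r3:Add1,r4:Add2,r5:7
cycle 5: CDB Mul1=36; issue MUL r0<-Mul1 // r0:Mul1,r1:3,r2:36,r3:Add1,r4:Add2,r5:7
cycle 6: issue SUB r2<-Add3 // r0:Mul1,r1:3,r2:Add3,r3:Add1,r4:Add2,r5:7
cycle 7: CDB Add2=-37 // r0:Mul1,r1:3,r2:Add3,r3:Add1,r4:-37,r5:7
cycle 8: - // r0:Mul1,r1:3,r2:Add3,r3:Add1,r4:-37,r5:7
cycle 9: CDB Add1=73 // r0:Mul1,r1:3,r2:Add3,r3:73,r4:-37,r5:7
cycle 10: CDB Mul1=252 // r0:252,r1:3,r2:Add3,r3:73,r4:-37,r5:7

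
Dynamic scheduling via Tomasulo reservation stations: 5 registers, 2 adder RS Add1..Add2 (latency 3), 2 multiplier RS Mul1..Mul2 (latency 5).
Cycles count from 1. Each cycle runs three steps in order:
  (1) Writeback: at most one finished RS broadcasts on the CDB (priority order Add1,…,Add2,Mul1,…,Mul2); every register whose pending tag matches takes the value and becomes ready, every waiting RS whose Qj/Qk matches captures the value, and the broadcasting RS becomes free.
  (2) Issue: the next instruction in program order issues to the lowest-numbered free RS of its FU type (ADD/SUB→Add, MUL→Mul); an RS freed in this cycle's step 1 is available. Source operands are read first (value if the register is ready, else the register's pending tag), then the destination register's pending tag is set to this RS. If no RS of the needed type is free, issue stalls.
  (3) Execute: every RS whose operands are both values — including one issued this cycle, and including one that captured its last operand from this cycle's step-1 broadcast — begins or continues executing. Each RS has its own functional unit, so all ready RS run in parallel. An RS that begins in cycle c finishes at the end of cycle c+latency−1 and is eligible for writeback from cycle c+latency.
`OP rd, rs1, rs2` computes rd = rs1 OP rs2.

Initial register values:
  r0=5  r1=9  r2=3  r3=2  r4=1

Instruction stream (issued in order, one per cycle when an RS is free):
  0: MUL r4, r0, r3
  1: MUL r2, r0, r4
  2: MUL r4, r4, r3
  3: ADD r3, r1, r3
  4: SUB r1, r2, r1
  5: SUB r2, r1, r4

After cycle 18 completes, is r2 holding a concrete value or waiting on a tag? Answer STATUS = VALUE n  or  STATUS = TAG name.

  c1: issue MUL r4<-Mul1  regs: r0:5,r1:9,r2:3,r3:2,r4:Mul1
  c2: issue MUL r2<-Mul2  regs: r0:5,r1:9,r2:Mul2,r3:2,r4:Mul1
  c3: stall  regs: r0:5,r1:9,r2:Mul2,r3:2,r4:Mul1
  c4: stall  regs: r0:5,r1:9,r2:Mul2,r3:2,r4:Mul1
  c5: stall  regs: r0:5,r1:9,r2:Mul2,r3:2,r4:Mul1
  c6: CDB Mul1=10; issue MUL r4<-Mul1  regs: r0:5,r1:9,r2:Mul2,r3:2,r4:Mul1
  c7: issue ADD r3<-Add1  regs: r0:5,r1:9,r2:Mul2,r3:Add1,r4:Mul1
  c8: issue SUB r1<-Add2  regs: r0:5,r1:Add2,r2:Mul2,r3:Add1,r4:Mul1
  c9: stall  regs: r0:5,r1:Add2,r2:Mul2,r3:Add1,r4:Mul1
  c10: CDB Add1=11; issue SUB r2<-Add1  regs: r0:5,r1:Add2,r2:Add1,r3:11,r4:Mul1
  c11: CDB Mul1=20  regs: r0:5,r1:Add2,r2:Add1,r3:11,r4:20
  c12: CDB Mul2=50  regs: r0:5,r1:Add2,r2:Add1,r3:11,r4:20
  c13: -  regs: r0:5,r1:Add2,r2:Add1,r3:11,r4:20
  c14: -  regs: r0:5,r1:Add2,r2:Add1,r3:11,r4:20
  c15: CDB Add2=41  regs: r0:5,r1:41,r2:Add1,r3:11,r4:20
  c16: -  regs: r0:5,r1:41,r2:Add1,r3:11,r4:20
  c17: -  regs: r0:5,r1:41,r2:Add1,r3:11,r4:20
  c18: CDB Add1=21  regs: r0:5,r1:41,r2:21,r3:11,r4:20

STATUS = VALUE 21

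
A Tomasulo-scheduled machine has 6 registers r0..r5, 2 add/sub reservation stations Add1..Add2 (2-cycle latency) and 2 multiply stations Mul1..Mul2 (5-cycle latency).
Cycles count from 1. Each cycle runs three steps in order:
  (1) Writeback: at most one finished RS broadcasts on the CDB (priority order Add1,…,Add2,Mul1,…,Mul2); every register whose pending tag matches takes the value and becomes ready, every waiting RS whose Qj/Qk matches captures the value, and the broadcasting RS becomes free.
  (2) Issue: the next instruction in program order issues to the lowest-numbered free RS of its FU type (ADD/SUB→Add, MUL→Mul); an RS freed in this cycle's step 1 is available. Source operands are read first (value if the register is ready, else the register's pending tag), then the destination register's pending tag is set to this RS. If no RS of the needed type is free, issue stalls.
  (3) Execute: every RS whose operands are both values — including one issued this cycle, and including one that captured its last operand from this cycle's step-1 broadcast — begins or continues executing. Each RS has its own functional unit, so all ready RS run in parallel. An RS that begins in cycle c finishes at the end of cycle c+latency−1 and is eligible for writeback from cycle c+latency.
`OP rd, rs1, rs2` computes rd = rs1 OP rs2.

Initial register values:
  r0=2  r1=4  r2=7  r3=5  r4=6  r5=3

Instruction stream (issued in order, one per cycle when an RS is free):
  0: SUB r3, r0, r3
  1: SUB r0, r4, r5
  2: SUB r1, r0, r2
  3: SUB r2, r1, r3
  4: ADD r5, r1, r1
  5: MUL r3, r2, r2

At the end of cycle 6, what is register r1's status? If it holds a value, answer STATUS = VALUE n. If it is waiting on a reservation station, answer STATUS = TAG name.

  c1: issue SUB r3<-Add1  regs: r0:2,r1:4,r2:7,r3:Add1,r4:6,r5:3
  c2: issue SUB r0<-Add2  regs: r0:Add2,r1:4,r2:7,r3:Add1,r4:6,r5:3
  c3: CDB Add1=-3; issue SUB r1<-Add1  regs: r0:Add2,r1:Add1,r2:7,r3:-3,r4:6,r5:3
  c4: CDB Add2=3; issue SUB r2<-Add2  regs: r0:3,r1:Add1,r2:Add2,r3:-3,r4:6,r5:3
  c5: stall  regs: r0:3,r1:Add1,r2:Add2,r3:-3,r4:6,r5:3
  c6: CDB Add1=-4; issue ADD r5<-Add1  regs: r0:3,r1:-4,r2:Add2,r3:-3,r4:6,r5:Add1

STATUS = VALUE -4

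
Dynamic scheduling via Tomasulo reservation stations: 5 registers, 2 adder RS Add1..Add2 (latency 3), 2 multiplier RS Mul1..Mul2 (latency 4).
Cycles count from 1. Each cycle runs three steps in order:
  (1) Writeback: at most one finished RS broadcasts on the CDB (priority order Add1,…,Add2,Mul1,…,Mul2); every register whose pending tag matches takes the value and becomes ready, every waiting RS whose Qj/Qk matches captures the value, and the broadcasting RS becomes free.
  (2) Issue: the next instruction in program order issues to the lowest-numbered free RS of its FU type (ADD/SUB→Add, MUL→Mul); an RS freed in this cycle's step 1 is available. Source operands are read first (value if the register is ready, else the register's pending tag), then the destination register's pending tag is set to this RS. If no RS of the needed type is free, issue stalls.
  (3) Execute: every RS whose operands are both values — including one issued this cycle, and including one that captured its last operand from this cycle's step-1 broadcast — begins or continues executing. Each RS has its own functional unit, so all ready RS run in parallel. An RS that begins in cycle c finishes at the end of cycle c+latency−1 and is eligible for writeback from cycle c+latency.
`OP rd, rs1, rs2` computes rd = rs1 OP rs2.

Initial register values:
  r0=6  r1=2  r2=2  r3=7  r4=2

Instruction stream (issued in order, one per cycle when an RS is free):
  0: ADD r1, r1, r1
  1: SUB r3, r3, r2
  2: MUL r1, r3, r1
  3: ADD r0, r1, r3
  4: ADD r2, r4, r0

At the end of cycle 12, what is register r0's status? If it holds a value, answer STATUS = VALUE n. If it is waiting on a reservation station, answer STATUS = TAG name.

c1: issue ADD r1<-Add1 | r0:6,r1:Add1,r2:2,r3:7,r4:2
c2: issue SUB r3<-Add2 | r0:6,r1:Add1,r2:2,r3:Add2,r4:2
c3: issue MUL r1<-Mul1 | r0:6,r1:Mul1,r2:2,r3:Add2,r4:2
c4: CDB Add1=4; issue ADD r0<-Add1 | r0:Add1,r1:Mul1,r2:2,r3:Add2,r4:2
c5: CDB Add2=5; issue ADD r2<-Add2 | r0:Add1,r1:Mul1,r2:Add2,r3:5,r4:2
c6: - | r0:Add1,r1:Mul1,r2:Add2,r3:5,r4:2
c7: - | r0:Add1,r1:Mul1,r2:Add2,r3:5,r4:2
c8: - | r0:Add1,r1:Mul1,r2:Add2,r3:5,r4:2
c9: CDB Mul1=20 | r0:Add1,r1:20,r2:Add2,r3:5,r4:2
c10: - | r0:Add1,r1:20,r2:Add2,r3:5,r4:2
c11: - | r0:Add1,r1:20,r2:Add2,r3:5,r4:2
c12: CDB Add1=25 | r0:25,r1:20,r2:Add2,r3:5,r4:2

STATUS = VALUE 25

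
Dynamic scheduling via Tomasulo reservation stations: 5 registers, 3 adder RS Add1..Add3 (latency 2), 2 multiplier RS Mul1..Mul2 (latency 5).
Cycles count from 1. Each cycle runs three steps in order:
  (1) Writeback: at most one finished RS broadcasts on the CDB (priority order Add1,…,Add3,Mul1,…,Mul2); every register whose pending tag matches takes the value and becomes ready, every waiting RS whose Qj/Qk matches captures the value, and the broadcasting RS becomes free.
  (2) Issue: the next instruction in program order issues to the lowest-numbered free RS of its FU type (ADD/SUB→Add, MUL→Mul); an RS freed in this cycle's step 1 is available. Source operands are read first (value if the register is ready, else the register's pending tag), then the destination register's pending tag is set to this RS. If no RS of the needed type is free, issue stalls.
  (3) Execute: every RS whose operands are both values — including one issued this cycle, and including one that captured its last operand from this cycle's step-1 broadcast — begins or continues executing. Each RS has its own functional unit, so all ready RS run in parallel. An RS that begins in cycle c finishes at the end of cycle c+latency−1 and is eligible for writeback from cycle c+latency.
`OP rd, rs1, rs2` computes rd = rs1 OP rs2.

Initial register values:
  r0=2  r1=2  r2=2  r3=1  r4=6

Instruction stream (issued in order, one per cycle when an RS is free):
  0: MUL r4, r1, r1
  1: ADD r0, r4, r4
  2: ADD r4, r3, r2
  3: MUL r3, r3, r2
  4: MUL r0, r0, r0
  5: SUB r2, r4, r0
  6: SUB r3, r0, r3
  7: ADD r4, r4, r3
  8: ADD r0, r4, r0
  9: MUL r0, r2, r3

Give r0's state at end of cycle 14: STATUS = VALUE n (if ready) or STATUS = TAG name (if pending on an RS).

STATUS = VALUE 64

c1: issue MUL r4<-Mul1 | r0:2,r1:2,r2:2,r3:1,r4:Mul1
c2: issue ADD r0<-Add1 | r0:Add1,r1:2,r2:2,r3:1,r4:Mul1
c3: issue ADD r4<-Add2 | r0:Add1,r1:2,r2:2,r3:1,r4:Add2
c4: issue MUL r3<-Mul2 | r0:Add1,r1:2,r2:2,r3:Mul2,r4:Add2
c5: CDB Add2=3; stall | r0:Add1,r1:2,r2:2,r3:Mul2,r4:3
c6: CDB Mul1=4; issue MUL r0<-Mul1 | r0:Mul1,r1:2,r2:2,r3:Mul2,r4:3
c7: issue SUB r2<-Add2 | r0:Mul1,r1:2,r2:Add2,r3:Mul2,r4:3
c8: CDB Add1=8; issue SUB r3<-Add1 | r0:Mul1,r1:2,r2:Add2,r3:Add1,r4:3
c9: CDB Mul2=2; issue ADD r4<-Add3 | r0:Mul1,r1:2,r2:Add2,r3:Add1,r4:Add3
c10: stall | r0:Mul1,r1:2,r2:Add2,r3:Add1,r4:Add3
c11: stall | r0:Mul1,r1:2,r2:Add2,r3:Add1,r4:Add3
c12: stall | r0:Mul1,r1:2,r2:Add2,r3:Add1,r4:Add3
c13: CDB Mul1=64; stall | r0:64,r1:2,r2:Add2,r3:Add1,r4:Add3
c14: stall | r0:64,r1:2,r2:Add2,r3:Add1,r4:Add3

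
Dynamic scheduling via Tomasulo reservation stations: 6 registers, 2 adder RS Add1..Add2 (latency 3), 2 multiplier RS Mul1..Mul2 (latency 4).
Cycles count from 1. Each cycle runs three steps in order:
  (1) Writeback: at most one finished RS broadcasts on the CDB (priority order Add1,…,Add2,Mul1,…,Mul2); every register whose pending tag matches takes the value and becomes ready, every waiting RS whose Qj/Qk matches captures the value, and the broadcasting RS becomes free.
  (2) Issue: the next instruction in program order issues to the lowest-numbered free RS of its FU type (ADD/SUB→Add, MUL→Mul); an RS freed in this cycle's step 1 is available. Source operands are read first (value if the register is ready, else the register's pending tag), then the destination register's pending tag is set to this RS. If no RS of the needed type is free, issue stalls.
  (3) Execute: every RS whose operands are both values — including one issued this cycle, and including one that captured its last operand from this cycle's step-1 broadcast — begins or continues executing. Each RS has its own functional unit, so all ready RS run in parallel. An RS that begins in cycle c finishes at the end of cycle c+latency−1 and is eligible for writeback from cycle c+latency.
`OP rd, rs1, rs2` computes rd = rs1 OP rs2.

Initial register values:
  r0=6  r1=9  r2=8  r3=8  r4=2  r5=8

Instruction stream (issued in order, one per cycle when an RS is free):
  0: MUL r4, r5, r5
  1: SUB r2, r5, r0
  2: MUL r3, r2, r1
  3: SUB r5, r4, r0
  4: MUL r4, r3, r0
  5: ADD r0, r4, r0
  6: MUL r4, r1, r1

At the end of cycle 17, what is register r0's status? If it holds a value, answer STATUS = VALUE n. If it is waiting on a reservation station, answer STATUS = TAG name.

STATUS = VALUE 114

  c1: issue MUL r4<-Mul1  regs: r0:6,r1:9,r2:8,r3:8,r4:Mul1,r5:8
  c2: issue SUB r2<-Add1  regs: r0:6,r1:9,r2:Add1,r3:8,r4:Mul1,r5:8
  c3: issue MUL r3<-Mul2  regs: r0:6,r1:9,r2:Add1,r3:Mul2,r4:Mul1,r5:8
  c4: issue SUB r5<-Add2  regs: r0:6,r1:9,r2:Add1,r3:Mul2,r4:Mul1,r5:Add2
  c5: CDB Add1=2; stall  regs: r0:6,r1:9,r2:2,r3:Mul2,r4:Mul1,r5:Add2
  c6: CDB Mul1=64; issue MUL r4<-Mul1  regs: r0:6,r1:9,r2:2,r3:Mul2,r4:Mul1,r5:Add2
  c7: issue ADD r0<-Add1  regs: r0:Add1,r1:9,r2:2,r3:Mul2,r4:Mul1,r5:Add2
  c8: stall  regs: r0:Add1,r1:9,r2:2,r3:Mul2,r4:Mul1,r5:Add2
  c9: CDB Add2=58; stall  regs: r0:Add1,r1:9,r2:2,r3:Mul2,r4:Mul1,r5:58
  c10: CDB Mul2=18; issue MUL r4<-Mul2  regs: r0:Add1,r1:9,r2:2,r3:18,r4:Mul2,r5:58
  c11: -  regs: r0:Add1,r1:9,r2:2,r3:18,r4:Mul2,r5:58
  c12: -  regs: r0:Add1,r1:9,r2:2,r3:18,r4:Mul2,r5:58
  c13: -  regs: r0:Add1,r1:9,r2:2,r3:18,r4:Mul2,r5:58
  c14: CDB Mul1=108  regs: r0:Add1,r1:9,r2:2,r3:18,r4:Mul2,r5:58
  c15: CDB Mul2=81  regs: r0:Add1,r1:9,r2:2,r3:18,r4:81,r5:58
  c16: -  regs: r0:Add1,r1:9,r2:2,r3:18,r4:81,r5:58
  c17: CDB Add1=114  regs: r0:114,r1:9,r2:2,r3:18,r4:81,r5:58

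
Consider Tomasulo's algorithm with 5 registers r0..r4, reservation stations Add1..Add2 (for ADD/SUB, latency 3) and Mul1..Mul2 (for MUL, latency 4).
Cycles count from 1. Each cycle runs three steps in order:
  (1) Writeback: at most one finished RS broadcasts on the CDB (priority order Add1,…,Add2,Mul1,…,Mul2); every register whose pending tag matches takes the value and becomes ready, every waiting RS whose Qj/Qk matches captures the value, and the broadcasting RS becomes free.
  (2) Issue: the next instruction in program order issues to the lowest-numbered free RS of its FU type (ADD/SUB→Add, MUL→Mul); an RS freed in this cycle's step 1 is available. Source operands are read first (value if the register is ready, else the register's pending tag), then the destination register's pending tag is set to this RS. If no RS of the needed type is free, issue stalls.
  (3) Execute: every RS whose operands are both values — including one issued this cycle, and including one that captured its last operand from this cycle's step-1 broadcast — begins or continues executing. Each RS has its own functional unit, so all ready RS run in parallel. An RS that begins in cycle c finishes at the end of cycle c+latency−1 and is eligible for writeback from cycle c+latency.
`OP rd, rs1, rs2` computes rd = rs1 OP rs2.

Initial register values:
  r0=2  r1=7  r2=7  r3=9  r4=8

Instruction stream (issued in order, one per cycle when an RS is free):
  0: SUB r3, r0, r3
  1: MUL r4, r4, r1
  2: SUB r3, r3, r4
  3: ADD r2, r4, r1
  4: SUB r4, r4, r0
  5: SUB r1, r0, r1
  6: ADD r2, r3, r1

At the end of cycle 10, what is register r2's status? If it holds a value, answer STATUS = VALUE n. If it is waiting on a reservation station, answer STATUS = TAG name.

STATUS = VALUE 63

  c1: issue SUB r3<-Add1  regs: r0:2,r1:7,r2:7,r3:Add1,r4:8
  c2: issue MUL r4<-Mul1  regs: r0:2,r1:7,r2:7,r3:Add1,r4:Mul1
  c3: issue SUB r3<-Add2  regs: r0:2,r1:7,r2:7,r3:Add2,r4:Mul1
  c4: CDB Add1=-7; issue ADD r2<-Add1  regs: r0:2,r1:7,r2:Add1,r3:Add2,r4:Mul1
  c5: stall  regs: r0:2,r1:7,r2:Add1,r3:Add2,r4:Mul1
  c6: CDB Mul1=56; stall  regs: r0:2,r1:7,r2:Add1,r3:Add2,r4:56
  c7: stall  regs: r0:2,r1:7,r2:Add1,r3:Add2,r4:56
  c8: stall  regs: r0:2,r1:7,r2:Add1,r3:Add2,r4:56
  c9: CDB Add1=63; issue SUB r4<-Add1  regs: r0:2,r1:7,r2:63,r3:Add2,r4:Add1
  c10: CDB Add2=-63; issue SUB r1<-Add2  regs: r0:2,r1:Add2,r2:63,r3:-63,r4:Add1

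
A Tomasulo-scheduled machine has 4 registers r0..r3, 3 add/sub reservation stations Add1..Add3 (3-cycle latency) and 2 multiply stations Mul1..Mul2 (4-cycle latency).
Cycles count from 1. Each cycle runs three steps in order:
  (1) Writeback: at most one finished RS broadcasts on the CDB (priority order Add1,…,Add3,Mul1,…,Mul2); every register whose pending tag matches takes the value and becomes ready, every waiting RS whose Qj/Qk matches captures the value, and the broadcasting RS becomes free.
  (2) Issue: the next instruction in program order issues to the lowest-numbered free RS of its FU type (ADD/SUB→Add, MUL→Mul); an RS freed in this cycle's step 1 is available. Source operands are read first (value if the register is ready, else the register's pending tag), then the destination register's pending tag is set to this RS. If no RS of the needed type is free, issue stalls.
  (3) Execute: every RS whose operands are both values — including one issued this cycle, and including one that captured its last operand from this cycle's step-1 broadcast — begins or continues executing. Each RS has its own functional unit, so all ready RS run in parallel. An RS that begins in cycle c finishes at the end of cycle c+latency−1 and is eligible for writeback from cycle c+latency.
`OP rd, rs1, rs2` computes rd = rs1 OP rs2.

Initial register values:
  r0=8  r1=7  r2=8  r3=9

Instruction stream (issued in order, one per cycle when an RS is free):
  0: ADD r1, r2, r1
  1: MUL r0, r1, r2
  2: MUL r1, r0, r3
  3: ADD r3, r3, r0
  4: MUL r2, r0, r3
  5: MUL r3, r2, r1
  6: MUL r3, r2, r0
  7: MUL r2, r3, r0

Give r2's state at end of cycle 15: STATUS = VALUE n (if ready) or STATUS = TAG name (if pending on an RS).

c1: issue ADD r1<-Add1 | r0:8,r1:Add1,r2:8,r3:9
c2: issue MUL r0<-Mul1 | r0:Mul1,r1:Add1,r2:8,r3:9
c3: issue MUL r1<-Mul2 | r0:Mul1,r1:Mul2,r2:8,r3:9
c4: CDB Add1=15; issue ADD r3<-Add1 | r0:Mul1,r1:Mul2,r2:8,r3:Add1
c5: stall | r0:Mul1,r1:Mul2,r2:8,r3:Add1
c6: stall | r0:Mul1,r1:Mul2,r2:8,r3:Add1
c7: stall | r0:Mul1,r1:Mul2,r2:8,r3:Add1
c8: CDB Mul1=120; issue MUL r2<-Mul1 | r0:120,r1:Mul2,r2:Mul1,r3:Add1
c9: stall | r0:120,r1:Mul2,r2:Mul1,r3:Add1
c10: stall | r0:120,r1:Mul2,r2:Mul1,r3:Add1
c11: CDB Add1=129; stall | r0:120,r1:Mul2,r2:Mul1,r3:129
c12: CDB Mul2=1080; issue MUL r3<-Mul2 | r0:120,r1:1080,r2:Mul1,r3:Mul2
c13: stall | r0:120,r1:1080,r2:Mul1,r3:Mul2
c14: stall | r0:120,r1:1080,r2:Mul1,r3:Mul2
c15: CDB Mul1=15480; issue MUL r3<-Mul1 | r0:120,r1:1080,r2:15480,r3:Mul1

STATUS = VALUE 15480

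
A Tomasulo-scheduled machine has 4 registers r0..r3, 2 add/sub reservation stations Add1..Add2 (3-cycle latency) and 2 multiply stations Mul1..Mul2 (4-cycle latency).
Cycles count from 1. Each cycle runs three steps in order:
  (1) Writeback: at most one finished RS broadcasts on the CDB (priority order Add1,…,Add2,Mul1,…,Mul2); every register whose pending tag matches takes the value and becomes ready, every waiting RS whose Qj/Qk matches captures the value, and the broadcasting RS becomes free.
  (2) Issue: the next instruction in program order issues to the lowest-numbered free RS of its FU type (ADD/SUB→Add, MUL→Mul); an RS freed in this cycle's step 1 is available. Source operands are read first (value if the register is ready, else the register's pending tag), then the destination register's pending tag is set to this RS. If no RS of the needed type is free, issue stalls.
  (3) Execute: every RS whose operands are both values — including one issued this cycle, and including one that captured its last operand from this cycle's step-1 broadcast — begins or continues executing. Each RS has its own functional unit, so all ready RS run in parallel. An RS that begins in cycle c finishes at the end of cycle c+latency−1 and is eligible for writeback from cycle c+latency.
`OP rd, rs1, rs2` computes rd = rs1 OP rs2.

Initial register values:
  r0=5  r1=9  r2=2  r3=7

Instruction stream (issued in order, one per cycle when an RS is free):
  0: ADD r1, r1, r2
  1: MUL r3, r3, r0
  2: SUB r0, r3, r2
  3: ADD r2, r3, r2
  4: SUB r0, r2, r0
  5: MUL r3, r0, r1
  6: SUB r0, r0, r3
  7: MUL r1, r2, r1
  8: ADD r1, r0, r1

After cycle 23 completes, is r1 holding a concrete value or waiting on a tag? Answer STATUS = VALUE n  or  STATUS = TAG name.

STATUS = VALUE 367

  c1: issue ADD r1<-Add1  regs: r0:5,r1:Add1,r2:2,r3:7
  c2: issue MUL r3<-Mul1  regs: r0:5,r1:Add1,r2:2,r3:Mul1
  c3: issue SUB r0<-Add2  regs: r0:Add2,r1:Add1,r2:2,r3:Mul1
  c4: CDB Add1=11; issue ADD r2<-Add1  regs: r0:Add2,r1:11,r2:Add1,r3:Mul1
  c5: stall  regs: r0:Add2,r1:11,r2:Add1,r3:Mul1
  c6: CDB Mul1=35; stall  regs: r0:Add2,r1:11,r2:Add1,r3:35
  c7: stall  regs: r0:Add2,r1:11,r2:Add1,r3:35
  c8: stall  regs: r0:Add2,r1:11,r2:Add1,r3:35
  c9: CDB Add1=37; issue SUB r0<-Add1  regs: r0:Add1,r1:11,r2:37,r3:35
  c10: CDB Add2=33; issue MUL r3<-Mul1  regs: r0:Add1,r1:11,r2:37,r3:Mul1
  c11: issue SUB r0<-Add2  regs: r0:Add2,r1:11,r2:37,r3:Mul1
  c12: issue MUL r1<-Mul2  regs: r0:Add2,r1:Mul2,r2:37,r3:Mul1
  c13: CDB Add1=4; issue ADD r1<-Add1  regs: r0:Add2,r1:Add1,r2:37,r3:Mul1
  c14: -  regs: r0:Add2,r1:Add1,r2:37,r3:Mul1
  c15: -  regs: r0:Add2,r1:Add1,r2:37,r3:Mul1
  c16: CDB Mul2=407  regs: r0:Add2,r1:Add1,r2:37,r3:Mul1
  c17: CDB Mul1=44  regs: r0:Add2,r1:Add1,r2:37,r3:44
  c18: -  regs: r0:Add2,r1:Add1,r2:37,r3:44
  c19: -  regs: r0:Add2,r1:Add1,r2:37,r3:44
  c20: CDB Add2=-40  regs: r0:-40,r1:Add1,r2:37,r3:44
  c21: -  regs: r0:-40,r1:Add1,r2:37,r3:44
  c22: -  regs: r0:-40,r1:Add1,r2:37,r3:44
  c23: CDB Add1=367  regs: r0:-40,r1:367,r2:37,r3:44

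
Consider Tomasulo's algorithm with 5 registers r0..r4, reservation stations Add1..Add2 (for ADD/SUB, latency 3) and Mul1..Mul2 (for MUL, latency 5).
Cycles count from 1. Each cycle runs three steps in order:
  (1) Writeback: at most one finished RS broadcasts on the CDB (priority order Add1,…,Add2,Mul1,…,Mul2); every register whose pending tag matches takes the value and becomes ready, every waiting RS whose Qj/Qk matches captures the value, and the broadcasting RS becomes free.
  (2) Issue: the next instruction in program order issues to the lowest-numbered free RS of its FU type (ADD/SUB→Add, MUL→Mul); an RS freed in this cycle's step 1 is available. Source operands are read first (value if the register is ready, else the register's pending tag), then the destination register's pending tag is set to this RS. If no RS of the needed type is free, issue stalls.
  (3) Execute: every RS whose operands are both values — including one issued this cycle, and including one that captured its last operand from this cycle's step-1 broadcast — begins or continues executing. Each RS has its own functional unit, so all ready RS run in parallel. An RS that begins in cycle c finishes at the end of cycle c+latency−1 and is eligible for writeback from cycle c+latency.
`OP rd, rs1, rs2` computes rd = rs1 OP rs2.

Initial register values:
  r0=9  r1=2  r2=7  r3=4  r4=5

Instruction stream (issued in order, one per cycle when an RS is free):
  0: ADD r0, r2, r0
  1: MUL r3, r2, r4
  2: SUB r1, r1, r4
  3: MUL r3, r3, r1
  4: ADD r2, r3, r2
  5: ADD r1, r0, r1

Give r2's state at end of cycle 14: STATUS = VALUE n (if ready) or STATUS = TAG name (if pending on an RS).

c1: issue ADD r0<-Add1 | r0:Add1,r1:2,r2:7,r3:4,r4:5
c2: issue MUL r3<-Mul1 | r0:Add1,r1:2,r2:7,r3:Mul1,r4:5
c3: issue SUB r1<-Add2 | r0:Add1,r1:Add2,r2:7,r3:Mul1,r4:5
c4: CDB Add1=16; issue MUL r3<-Mul2 | r0:16,r1:Add2,r2:7,r3:Mul2,r4:5
c5: issue ADD r2<-Add1 | r0:16,r1:Add2,r2:Add1,r3:Mul2,r4:5
c6: CDB Add2=-3; issue ADD r1<-Add2 | r0:16,r1:Add2,r2:Add1,r3:Mul2,r4:5
c7: CDB Mul1=35 | r0:16,r1:Add2,r2:Add1,r3:Mul2,r4:5
c8: - | r0:16,r1:Add2,r2:Add1,r3:Mul2,r4:5
c9: CDB Add2=13 | r0:16,r1:13,r2:Add1,r3:Mul2,r4:5
c10: - | r0:16,r1:13,r2:Add1,r3:Mul2,r4:5
c11: - | r0:16,r1:13,r2:Add1,r3:Mul2,r4:5
c12: CDB Mul2=-105 | r0:16,r1:13,r2:Add1,r3:-105,r4:5
c13: - | r0:16,r1:13,r2:Add1,r3:-105,r4:5
c14: - | r0:16,r1:13,r2:Add1,r3:-105,r4:5

STATUS = TAG Add1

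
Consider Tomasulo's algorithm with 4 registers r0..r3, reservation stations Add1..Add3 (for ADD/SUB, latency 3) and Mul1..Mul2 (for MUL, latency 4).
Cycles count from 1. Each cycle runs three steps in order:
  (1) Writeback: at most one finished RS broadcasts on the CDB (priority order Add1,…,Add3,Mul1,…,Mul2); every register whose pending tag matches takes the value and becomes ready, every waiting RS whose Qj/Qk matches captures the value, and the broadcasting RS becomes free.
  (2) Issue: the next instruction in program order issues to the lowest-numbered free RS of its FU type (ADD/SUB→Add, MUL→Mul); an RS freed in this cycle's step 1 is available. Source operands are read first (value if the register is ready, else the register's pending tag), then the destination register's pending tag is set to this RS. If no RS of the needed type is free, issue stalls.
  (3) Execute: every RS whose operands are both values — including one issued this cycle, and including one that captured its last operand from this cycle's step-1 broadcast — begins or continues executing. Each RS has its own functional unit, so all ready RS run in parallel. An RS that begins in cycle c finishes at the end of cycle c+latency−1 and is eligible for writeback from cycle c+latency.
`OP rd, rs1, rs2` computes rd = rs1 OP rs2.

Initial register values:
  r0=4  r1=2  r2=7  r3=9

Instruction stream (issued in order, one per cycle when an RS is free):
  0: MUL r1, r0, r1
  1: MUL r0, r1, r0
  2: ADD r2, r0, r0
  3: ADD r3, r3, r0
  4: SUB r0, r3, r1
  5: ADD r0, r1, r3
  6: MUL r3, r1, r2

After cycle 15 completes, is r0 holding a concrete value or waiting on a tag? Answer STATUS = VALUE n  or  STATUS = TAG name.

c1: issue MUL r1<-Mul1 | r0:4,r1:Mul1,r2:7,r3:9
c2: issue MUL r0<-Mul2 | r0:Mul2,r1:Mul1,r2:7,r3:9
c3: issue ADD r2<-Add1 | r0:Mul2,r1:Mul1,r2:Add1,r3:9
c4: issue ADD r3<-Add2 | r0:Mul2,r1:Mul1,r2:Add1,r3:Add2
c5: CDB Mul1=8; issue SUB r0<-Add3 | r0:Add3,r1:8,r2:Add1,r3:Add2
c6: stall | r0:Add3,r1:8,r2:Add1,r3:Add2
c7: stall | r0:Add3,r1:8,r2:Add1,r3:Add2
c8: stall | r0:Add3,r1:8,r2:Add1,r3:Add2
c9: CDB Mul2=32; stall | r0:Add3,r1:8,r2:Add1,r3:Add2
c10: stall | r0:Add3,r1:8,r2:Add1,r3:Add2
c11: stall | r0:Add3,r1:8,r2:Add1,r3:Add2
c12: CDB Add1=64; issue ADD r0<-Add1 | r0:Add1,r1:8,r2:64,r3:Add2
c13: CDB Add2=41; issue MUL r3<-Mul1 | r0:Add1,r1:8,r2:64,r3:Mul1
c14: - | r0:Add1,r1:8,r2:64,r3:Mul1
c15: - | r0:Add1,r1:8,r2:64,r3:Mul1

STATUS = TAG Add1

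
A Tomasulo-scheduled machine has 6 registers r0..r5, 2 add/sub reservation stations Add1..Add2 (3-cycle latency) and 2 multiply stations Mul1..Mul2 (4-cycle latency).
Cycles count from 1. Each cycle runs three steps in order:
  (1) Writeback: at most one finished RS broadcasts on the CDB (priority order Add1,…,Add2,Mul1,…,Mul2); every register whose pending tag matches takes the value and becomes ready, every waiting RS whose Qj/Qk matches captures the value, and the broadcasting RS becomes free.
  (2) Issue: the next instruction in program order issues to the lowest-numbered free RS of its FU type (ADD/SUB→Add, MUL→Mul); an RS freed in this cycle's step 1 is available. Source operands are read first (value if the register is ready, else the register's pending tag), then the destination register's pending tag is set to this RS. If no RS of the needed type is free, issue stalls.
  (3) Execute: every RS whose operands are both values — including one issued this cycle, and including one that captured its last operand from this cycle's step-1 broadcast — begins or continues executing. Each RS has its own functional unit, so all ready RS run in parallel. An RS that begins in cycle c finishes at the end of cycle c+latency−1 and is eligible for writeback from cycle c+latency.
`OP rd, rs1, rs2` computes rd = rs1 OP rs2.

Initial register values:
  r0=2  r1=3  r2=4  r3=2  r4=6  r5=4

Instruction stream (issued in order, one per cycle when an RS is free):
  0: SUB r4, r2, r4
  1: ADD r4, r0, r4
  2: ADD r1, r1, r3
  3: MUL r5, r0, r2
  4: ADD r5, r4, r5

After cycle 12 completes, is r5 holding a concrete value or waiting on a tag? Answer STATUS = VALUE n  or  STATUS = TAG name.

STATUS = VALUE 8

  c1: issue SUB r4<-Add1  regs: r0:2,r1:3,r2:4,r3:2,r4:Add1,r5:4
  c2: issue ADD r4<-Add2  regs: r0:2,r1:3,r2:4,r3:2,r4:Add2,r5:4
  c3: stall  regs: r0:2,r1:3,r2:4,r3:2,r4:Add2,r5:4
  c4: CDB Add1=-2; issue ADD r1<-Add1  regs: r0:2,r1:Add1,r2:4,r3:2,r4:Add2,r5:4
  c5: issue MUL r5<-Mul1  regs: r0:2,r1:Add1,r2:4,r3:2,r4:Add2,r5:Mul1
  c6: stall  regs: r0:2,r1:Add1,r2:4,r3:2,r4:Add2,r5:Mul1
  c7: CDB Add1=5; issue ADD r5<-Add1  regs: r0:2,r1:5,r2:4,r3:2,r4:Add2,r5:Add1
  c8: CDB Add2=0  regs: r0:2,r1:5,r2:4,r3:2,r4:0,r5:Add1
  c9: CDB Mul1=8  regs: r0:2,r1:5,r2:4,r3:2,r4:0,r5:Add1
  c10: -  regs: r0:2,r1:5,r2:4,r3:2,r4:0,r5:Add1
  c11: -  regs: r0:2,r1:5,r2:4,r3:2,r4:0,r5:Add1
  c12: CDB Add1=8  regs: r0:2,r1:5,r2:4,r3:2,r4:0,r5:8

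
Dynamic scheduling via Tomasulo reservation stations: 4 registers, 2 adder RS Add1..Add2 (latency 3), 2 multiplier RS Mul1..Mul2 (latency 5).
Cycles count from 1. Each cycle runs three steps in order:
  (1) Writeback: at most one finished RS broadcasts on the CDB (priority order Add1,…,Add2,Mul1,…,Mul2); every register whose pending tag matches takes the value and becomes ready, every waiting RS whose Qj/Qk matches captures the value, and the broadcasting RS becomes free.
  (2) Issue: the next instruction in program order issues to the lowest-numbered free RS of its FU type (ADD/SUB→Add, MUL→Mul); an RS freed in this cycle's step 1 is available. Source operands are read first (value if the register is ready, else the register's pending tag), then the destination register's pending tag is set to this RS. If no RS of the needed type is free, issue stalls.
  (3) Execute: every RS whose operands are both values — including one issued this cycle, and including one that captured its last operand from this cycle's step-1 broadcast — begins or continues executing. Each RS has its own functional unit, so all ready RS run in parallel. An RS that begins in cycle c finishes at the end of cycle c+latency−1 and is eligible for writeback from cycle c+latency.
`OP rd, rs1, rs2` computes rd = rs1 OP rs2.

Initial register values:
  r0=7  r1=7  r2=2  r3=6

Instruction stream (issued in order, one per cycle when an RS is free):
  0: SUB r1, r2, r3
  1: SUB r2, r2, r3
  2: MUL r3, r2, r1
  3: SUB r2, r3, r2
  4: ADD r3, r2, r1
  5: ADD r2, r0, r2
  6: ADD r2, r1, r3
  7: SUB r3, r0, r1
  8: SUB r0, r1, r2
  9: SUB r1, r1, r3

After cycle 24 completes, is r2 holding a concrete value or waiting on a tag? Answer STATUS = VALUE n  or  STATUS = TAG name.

STATUS = VALUE 12

cycle 1: issue SUB r1<-Add1 // r0:7,r1:Add1,r2:2,r3:6
cycle 2: issue SUB r2<-Add2 // r0:7,r1:Add1,r2:Add2,r3:6
cycle 3: issue MUL r3<-Mul1 // r0:7,r1:Add1,r2:Add2,r3:Mul1
cycle 4: CDB Add1=-4; issue SUB r2<-Add1 // r0:7,r1:-4,r2:Add1,r3:Mul1
cycle 5: CDB Add2=-4; issue ADD r3<-Add2 // r0:7,r1:-4,r2:Add1,r3:Add2
cycle 6: stall // r0:7,r1:-4,r2:Add1,r3:Add2
cycle 7: stall // r0:7,r1:-4,r2:Add1,r3:Add2
cycle 8: stall // r0:7,r1:-4,r2:Add1,r3:Add2
cycle 9: stall // r0:7,r1:-4,r2:Add1,r3:Add2
cycle 10: CDB Mul1=16; stall // r0:7,r1:-4,r2:Add1,r3:Add2
cycle 11: stall // r0:7,r1:-4,r2:Add1,r3:Add2
cycle 12: stall // r0:7,r1:-4,r2:Add1,r3:Add2
cycle 13: CDB Add1=20; issue ADD r2<-Add1 // r0:7,r1:-4,r2:Add1,r3:Add2
cycle 14: stall // r0:7,r1:-4,r2:Add1,r3:Add2
cycle 15: stall // r0:7,r1:-4,r2:Add1,r3:Add2
cycle 16: CDB Add1=27; issue ADD r2<-Add1 // r0:7,r1:-4,r2:Add1,r3:Add2
cycle 17: CDB Add2=16; issue SUB r3<-Add2 // r0:7,r1:-4,r2:Add1,r3:Add2
cycle 18: stall // r0:7,r1:-4,r2:Add1,r3:Add2
cycle 19: stall // r0:7,r1:-4,r2:Add1,r3:Add2
cycle 20: CDB Add1=12; issue SUB r0<-Add1 // r0:Add1,r1:-4,r2:12,r3:Add2
cycle 21: CDB Add2=11; issue SUB r1<-Add2 // r0:Add1,r1:Add2,r2:12,r3:11
cycle 22: - // r0:Add1,r1:Add2,r2:12,r3:11
cycle 23: CDB Add1=-16 // r0:-16,r1:Add2,r2:12,r3:11
cycle 24: CDB Add2=-15 // r0:-16,r1:-15,r2:12,r3:11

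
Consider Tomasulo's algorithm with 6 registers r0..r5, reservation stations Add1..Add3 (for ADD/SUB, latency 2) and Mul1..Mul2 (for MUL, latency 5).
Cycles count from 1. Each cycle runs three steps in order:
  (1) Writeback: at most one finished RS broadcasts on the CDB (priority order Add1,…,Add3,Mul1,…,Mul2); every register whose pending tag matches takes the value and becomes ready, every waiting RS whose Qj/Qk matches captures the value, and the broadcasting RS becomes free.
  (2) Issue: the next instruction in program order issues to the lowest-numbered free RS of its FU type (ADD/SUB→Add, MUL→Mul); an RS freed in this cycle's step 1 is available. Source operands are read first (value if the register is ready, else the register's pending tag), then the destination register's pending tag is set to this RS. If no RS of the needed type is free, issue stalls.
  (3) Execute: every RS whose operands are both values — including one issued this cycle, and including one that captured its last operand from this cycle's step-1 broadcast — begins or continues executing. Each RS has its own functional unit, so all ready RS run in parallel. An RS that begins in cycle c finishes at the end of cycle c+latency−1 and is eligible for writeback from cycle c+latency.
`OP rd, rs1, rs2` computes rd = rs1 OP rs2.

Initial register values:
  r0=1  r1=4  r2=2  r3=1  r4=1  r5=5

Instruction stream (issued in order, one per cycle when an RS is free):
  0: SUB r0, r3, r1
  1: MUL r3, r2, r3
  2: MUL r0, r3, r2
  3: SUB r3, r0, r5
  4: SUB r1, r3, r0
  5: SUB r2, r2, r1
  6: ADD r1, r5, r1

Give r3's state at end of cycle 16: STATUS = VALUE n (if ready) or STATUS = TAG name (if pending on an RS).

STATUS = VALUE -1

cycle 1: issue SUB r0<-Add1 // r0:Add1,r1:4,r2:2,r3:1,r4:1,r5:5
cycle 2: issue MUL r3<-Mul1 // r0:Add1,r1:4,r2:2,r3:Mul1,r4:1,r5:5
cycle 3: CDB Add1=-3; issue MUL r0<-Mul2 // r0:Mul2,r1:4,r2:2,r3:Mul1,r4:1,r5:5
cycle 4: issue SUB r3<-Add1 // r0:Mul2,r1:4,r2:2,r3:Add1,r4:1,r5:5
cycle 5: issue SUB r1<-Add2 // r0:Mul2,r1:Add2,r2:2,r3:Add1,r4:1,r5:5
cycle 6: issue SUB r2<-Add3 // r0:Mul2,r1:Add2,r2:Add3,r3:Add1,r4:1,r5:5
cycle 7: CDB Mul1=2; stall // r0:Mul2,r1:Add2,r2:Add3,r3:Add1,r4:1,r5:5
cycle 8: stall // r0:Mul2,r1:Add2,r2:Add3,r3:Add1,r4:1,r5:5
cycle 9: stall // r0:Mul2,r1:Add2,r2:Add3,r3:Add1,r4:1,r5:5
cycle 10: stall // r0:Mul2,r1:Add2,r2:Add3,r3:Add1,r4:1,r5:5
cycle 11: stall // r0:Mul2,r1:Add2,r2:Add3,r3:Add1,r4:1,r5:5
cycle 12: CDB Mul2=4; stall // r0:4,r1:Add2,r2:Add3,r3:Add1,r4:1,r5:5
cycle 13: stall // r0:4,r1:Add2,r2:Add3,r3:Add1,r4:1,r5:5
cycle 14: CDB Add1=-1; issue ADD r1<-Add1 // r0:4,r1:Add1,r2:Add3,r3:-1,r4:1,r5:5
cycle 15: - // r0:4,r1:Add1,r2:Add3,r3:-1,r4:1,r5:5
cycle 16: CDB Add2=-5 // r0:4,r1:Add1,r2:Add3,r3:-1,r4:1,r5:5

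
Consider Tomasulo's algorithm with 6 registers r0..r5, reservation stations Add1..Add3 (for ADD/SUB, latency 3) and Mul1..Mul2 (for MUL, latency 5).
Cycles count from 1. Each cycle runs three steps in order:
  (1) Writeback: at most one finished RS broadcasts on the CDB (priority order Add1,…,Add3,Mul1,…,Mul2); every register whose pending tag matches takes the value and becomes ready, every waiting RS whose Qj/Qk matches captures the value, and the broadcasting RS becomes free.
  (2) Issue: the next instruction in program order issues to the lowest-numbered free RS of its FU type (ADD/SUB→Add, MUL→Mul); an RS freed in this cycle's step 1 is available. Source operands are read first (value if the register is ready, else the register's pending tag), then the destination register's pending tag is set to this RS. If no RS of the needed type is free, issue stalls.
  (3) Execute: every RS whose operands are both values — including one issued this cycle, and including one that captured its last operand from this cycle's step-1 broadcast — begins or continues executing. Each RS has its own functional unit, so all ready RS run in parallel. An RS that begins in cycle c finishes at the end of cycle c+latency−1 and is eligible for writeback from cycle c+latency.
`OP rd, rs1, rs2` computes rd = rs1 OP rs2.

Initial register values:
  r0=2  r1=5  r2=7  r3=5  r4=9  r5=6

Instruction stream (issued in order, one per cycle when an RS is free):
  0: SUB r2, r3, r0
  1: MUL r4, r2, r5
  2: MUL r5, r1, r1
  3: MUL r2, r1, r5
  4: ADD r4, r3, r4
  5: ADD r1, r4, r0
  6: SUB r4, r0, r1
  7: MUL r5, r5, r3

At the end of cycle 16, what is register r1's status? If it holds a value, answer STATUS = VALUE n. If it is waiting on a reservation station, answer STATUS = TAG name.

cycle 1: issue SUB r2<-Add1 // r0:2,r1:5,r2:Add1,r3:5,r4:9,r5:6
cycle 2: issue MUL r4<-Mul1 // r0:2,r1:5,r2:Add1,r3:5,r4:Mul1,r5:6
cycle 3: issue MUL r5<-Mul2 // r0:2,r1:5,r2:Add1,r3:5,r4:Mul1,r5:Mul2
cycle 4: CDB Add1=3; stall // r0:2,r1:5,r2:3,r3:5,r4:Mul1,r5:Mul2
cycle 5: stall // r0:2,r1:5,r2:3,r3:5,r4:Mul1,r5:Mul2
cycle 6: stall // r0:2,r1:5,r2:3,r3:5,r4:Mul1,r5:Mul2
cycle 7: stall // r0:2,r1:5,r2:3,r3:5,r4:Mul1,r5:Mul2
cycle 8: CDB Mul2=25; issue MUL r2<-Mul2 // r0:2,r1:5,r2:Mul2,r3:5,r4:Mul1,r5:25
cycle 9: CDB Mul1=18; issue ADD r4<-Add1 // r0:2,r1:5,r2:Mul2,r3:5,r4:Add1,r5:25
cycle 10: issue ADD r1<-Add2 // r0:2,r1:Add2,r2:Mul2,r3:5,r4:Add1,r5:25
cycle 11: issue SUB r4<-Add3 // r0:2,r1:Add2,r2:Mul2,r3:5,r4:Add3,r5:25
cycle 12: CDB Add1=23; issue MUL r5<-Mul1 // r0:2,r1:Add2,r2:Mul2,r3:5,r4:Add3,r5:Mul1
cycle 13: CDB Mul2=125 // r0:2,r1:Add2,r2:125,r3:5,r4:Add3,r5:Mul1
cycle 14: - // r0:2,r1:Add2,r2:125,r3:5,r4:Add3,r5:Mul1
cycle 15: CDB Add2=25 // r0:2,r1:25,r2:125,r3:5,r4:Add3,r5:Mul1
cycle 16: - // r0:2,r1:25,r2:125,r3:5,r4:Add3,r5:Mul1

STATUS = VALUE 25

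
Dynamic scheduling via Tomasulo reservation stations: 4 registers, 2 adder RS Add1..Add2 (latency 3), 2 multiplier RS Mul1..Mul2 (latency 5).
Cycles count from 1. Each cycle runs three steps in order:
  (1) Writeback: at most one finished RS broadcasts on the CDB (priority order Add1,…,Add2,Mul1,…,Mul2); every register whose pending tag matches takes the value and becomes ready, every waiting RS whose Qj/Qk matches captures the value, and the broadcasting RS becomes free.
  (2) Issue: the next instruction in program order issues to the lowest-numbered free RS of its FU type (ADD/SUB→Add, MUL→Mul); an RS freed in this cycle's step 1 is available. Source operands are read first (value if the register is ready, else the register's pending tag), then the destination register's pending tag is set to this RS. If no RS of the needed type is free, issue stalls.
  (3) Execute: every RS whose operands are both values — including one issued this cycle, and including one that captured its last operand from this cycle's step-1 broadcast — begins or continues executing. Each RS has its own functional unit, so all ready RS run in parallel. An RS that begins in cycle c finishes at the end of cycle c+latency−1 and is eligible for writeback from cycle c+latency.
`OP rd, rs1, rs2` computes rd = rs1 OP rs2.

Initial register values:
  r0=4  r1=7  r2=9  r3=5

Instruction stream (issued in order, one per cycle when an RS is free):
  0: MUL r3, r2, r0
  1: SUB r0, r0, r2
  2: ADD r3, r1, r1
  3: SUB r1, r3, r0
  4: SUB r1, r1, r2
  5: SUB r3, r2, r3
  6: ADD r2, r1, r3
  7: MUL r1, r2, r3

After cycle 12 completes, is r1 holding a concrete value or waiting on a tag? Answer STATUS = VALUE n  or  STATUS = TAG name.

c1: issue MUL r3<-Mul1 | r0:4,r1:7,r2:9,r3:Mul1
c2: issue SUB r0<-Add1 | r0:Add1,r1:7,r2:9,r3:Mul1
c3: issue ADD r3<-Add2 | r0:Add1,r1:7,r2:9,r3:Add2
c4: stall | r0:Add1,r1:7,r2:9,r3:Add2
c5: CDB Add1=-5; issue SUB r1<-Add1 | r0:-5,r1:Add1,r2:9,r3:Add2
c6: CDB Add2=14; issue SUB r1<-Add2 | r0:-5,r1:Add2,r2:9,r3:14
c7: CDB Mul1=36; stall | r0:-5,r1:Add2,r2:9,r3:14
c8: stall | r0:-5,r1:Add2,r2:9,r3:14
c9: CDB Add1=19; issue SUB r3<-Add1 | r0:-5,r1:Add2,r2:9,r3:Add1
c10: stall | r0:-5,r1:Add2,r2:9,r3:Add1
c11: stall | r0:-5,r1:Add2,r2:9,r3:Add1
c12: CDB Add1=-5; issue ADD r2<-Add1 | r0:-5,r1:Add2,r2:Add1,r3:-5

STATUS = TAG Add2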